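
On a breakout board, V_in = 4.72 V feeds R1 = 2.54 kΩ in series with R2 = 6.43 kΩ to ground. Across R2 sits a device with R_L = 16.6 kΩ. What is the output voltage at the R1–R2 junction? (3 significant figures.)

First combine the lower leg with the load: R2 ‖ R_L = 4.635 kΩ.
Now apply the divider: V_out = 4.72 × 0.6460 = 3.049 V.

V_out ≈ 3.05 V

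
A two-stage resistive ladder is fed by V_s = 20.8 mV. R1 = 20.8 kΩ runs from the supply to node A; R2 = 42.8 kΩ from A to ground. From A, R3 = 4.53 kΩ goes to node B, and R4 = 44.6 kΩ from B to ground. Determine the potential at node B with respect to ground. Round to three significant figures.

V_B ≈ 9.89 mV

Looking into the second stage from A: R3 + R4 = 49.13 kΩ appears in parallel with R2.
R2 ‖ (R3+R4) = 22.87 kΩ.
So V_A = 20.8 × 0.5237 = 10.89 mV.
Then the unloaded second divider: V_B = V_A × R4/(R3+R4) = 10.89 × 0.9078 = 9.889 mV.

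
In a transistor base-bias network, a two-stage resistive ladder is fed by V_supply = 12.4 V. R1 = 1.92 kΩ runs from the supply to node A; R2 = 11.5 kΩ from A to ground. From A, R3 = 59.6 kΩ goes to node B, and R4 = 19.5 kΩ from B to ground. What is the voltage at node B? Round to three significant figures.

V_B ≈ 2.57 V

Looking into the second stage from A: R3 + R4 = 79.10 kΩ appears in parallel with R2.
Effective lower resistance at A: R2 ‖ 79.10 = 10.04 kΩ.
V_A = 12.4 × 10.04/(1.92 + 10.04) = 10.41 V.
Stage 2 is unloaded, so V_B = V_A · R4/(R3+R4) = 10.41 × 19.5/79.10 = 2.566 V.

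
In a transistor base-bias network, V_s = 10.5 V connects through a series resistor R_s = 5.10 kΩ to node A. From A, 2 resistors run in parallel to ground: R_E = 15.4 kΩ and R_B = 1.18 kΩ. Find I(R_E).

I ≈ 0.121 mA

Combine the parallel branches: R_p = (1/15.4 + 1/1.18)⁻¹ = 1.096 kΩ.
V_A = 10.5 × 1.096/6.196 = 1.857 V.
I(R_E) = V_A / R_E = 1.857/15.4 = 0.1206 mA.
(Check via current divider: I_total = 1.695 mA; share G_k/ΣG = 0.07117 → same result.)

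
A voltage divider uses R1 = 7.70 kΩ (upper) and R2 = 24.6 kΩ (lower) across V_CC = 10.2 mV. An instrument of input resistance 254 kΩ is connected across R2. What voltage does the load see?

First combine the lower leg with the load: R2 ‖ R_L = 22.43 kΩ.
Then V_out = V_CC · R2'/(R1 + R2') = 10.2 × 22.43/30.13 = 7.593 mV.

V_out ≈ 7.59 mV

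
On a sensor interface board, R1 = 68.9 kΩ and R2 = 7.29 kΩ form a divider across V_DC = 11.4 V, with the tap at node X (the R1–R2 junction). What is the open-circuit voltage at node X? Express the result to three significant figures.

Open-circuit (no load on X): V_th = V_DC · R2/(R1 + R2) = 11.4 × 7.29/(68.90 + 7.29) = 1.091 V.

V_th ≈ 1.09 V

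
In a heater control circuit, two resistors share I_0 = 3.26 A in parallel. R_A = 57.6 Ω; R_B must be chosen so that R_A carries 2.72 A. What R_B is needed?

R_B ≈ 290 Ω

In a two-way split, I_A/I_0 = R_B/(R_A + R_B).
With f = 0.8344, R_B = R_A · f/(1−f) = 57.6 × 5.037 = 290.1 Ω.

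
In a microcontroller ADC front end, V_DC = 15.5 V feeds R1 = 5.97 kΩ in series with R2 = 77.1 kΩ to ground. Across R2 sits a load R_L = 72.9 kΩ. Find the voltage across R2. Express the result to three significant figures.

First combine the lower leg with the load: R2 ‖ R_L = 37.47 kΩ.
Then V_out = V_DC · R2'/(R1 + R2') = 15.5 × 37.47/43.44 = 13.37 V.
(Unloaded it would be 14.4 V; the load pulls it down.)

V_out ≈ 13.4 V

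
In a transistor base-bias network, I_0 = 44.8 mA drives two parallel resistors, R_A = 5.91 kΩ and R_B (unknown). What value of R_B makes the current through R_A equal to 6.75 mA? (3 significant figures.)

The fraction through R_A equals R_B/(R_A+R_B).
6.75/44.8 = R_B/(R_A + R_B) → R_B = R_A · (0.1507)/(1 − 0.1507) = 5.91 × 0.1774 = 1.048 kΩ.

R_B ≈ 1.05 kΩ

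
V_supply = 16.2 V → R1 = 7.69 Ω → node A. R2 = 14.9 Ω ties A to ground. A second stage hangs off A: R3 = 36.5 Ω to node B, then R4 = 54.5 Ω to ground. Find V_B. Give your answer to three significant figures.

V_B ≈ 6.06 V

The second stage (R3 + R4 = 91.00 Ω) loads node A in parallel with R2.
Effective lower resistance at A: R2 ‖ 91.00 = 12.80 Ω.
V_A = 16.2 × 12.80/(7.69 + 12.80) = 10.12 V.
Then the unloaded second divider: V_B = V_A × R4/(R3+R4) = 10.12 × 0.5989 = 6.062 V.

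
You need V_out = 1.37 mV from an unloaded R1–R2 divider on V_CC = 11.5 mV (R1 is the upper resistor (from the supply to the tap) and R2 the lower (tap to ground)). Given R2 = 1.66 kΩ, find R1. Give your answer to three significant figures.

Required fraction k = V_out/V_CC = 0.1191.
Rearranging, R1 = R2·(1−k)/k = 1.66 × 7.394 = 12.27 kΩ.

R1 ≈ 12.3 kΩ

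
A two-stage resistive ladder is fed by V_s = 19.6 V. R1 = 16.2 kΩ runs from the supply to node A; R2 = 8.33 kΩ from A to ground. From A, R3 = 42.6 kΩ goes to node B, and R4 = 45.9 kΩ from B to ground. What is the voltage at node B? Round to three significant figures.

Node A sees R2 in parallel with the series input of stage 2, R3 + R4 = 88.50 kΩ.
Effective lower resistance at A: R2 ‖ 88.50 = 7.613 kΩ.
First divider: V_A = V_s · 7.613/(16.2 + 7.613) = 6.266 V.
V_B = V_A × 0.5186 = 3.250 V.

V_B ≈ 3.25 V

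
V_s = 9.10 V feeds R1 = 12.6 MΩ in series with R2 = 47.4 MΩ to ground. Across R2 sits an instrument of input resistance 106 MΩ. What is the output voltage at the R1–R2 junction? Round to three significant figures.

R2 ‖ R_L = (47.4 × 106)/(47.4 + 106) = 32.75 MΩ.
Voltage divider with the loaded lower leg: V_out = 9.10 × 32.75/(12.6 + 32.75) = 9.10 × 0.7222 = 6.572 V.

V_out ≈ 6.57 V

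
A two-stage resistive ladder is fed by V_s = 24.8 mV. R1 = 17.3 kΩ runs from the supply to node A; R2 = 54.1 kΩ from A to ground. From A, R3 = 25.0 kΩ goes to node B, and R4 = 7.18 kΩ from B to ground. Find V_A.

The second stage (R3 + R4 = 32.18 kΩ) loads node A in parallel with R2.
Effective lower resistance at A: R2 ‖ 32.18 = 20.18 kΩ.
First divider: V_A = V_s · 20.18/(17.3 + 20.18) = 13.35 mV.

V_A ≈ 13.4 mV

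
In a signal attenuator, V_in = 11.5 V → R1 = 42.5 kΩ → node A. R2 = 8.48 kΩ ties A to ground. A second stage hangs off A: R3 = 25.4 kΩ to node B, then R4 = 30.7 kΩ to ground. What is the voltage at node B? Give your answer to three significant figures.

The second stage (R3 + R4 = 56.10 kΩ) loads node A in parallel with R2.
Effective lower resistance at A: R2 ‖ 56.10 = 7.366 kΩ.
V_A = 11.5 × 7.366/(42.5 + 7.366) = 1.699 V.
Stage 2 is unloaded, so V_B = V_A · R4/(R3+R4) = 1.699 × 30.7/56.10 = 0.9297 V.

V_B ≈ 0.930 V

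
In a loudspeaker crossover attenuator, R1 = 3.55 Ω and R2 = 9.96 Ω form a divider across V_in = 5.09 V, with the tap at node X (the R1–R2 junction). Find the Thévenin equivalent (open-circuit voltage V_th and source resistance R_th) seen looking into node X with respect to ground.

With X open, the divider is unloaded: V_th = 5.09 × 9.96/13.51 = 3.753 V.
Zeroing V_in shorts the top of R1 to ground, so R_th = R1 ‖ R2 = 2.617 Ω.

V_th ≈ 3.75 V, R_th ≈ 2.62 Ω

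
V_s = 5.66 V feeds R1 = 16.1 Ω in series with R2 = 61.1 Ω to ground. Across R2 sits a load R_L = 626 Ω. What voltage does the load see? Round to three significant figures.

V_out ≈ 4.39 V

R2 ‖ R_L = (61.1 × 626)/(61.1 + 626) = 55.67 Ω.
Then V_out = V_s · R2'/(R1 + R2') = 5.66 × 55.67/71.77 = 4.390 V.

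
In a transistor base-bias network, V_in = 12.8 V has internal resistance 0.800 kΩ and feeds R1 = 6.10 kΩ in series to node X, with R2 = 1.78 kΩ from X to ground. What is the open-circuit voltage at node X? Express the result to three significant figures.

V_th ≈ 2.62 V

R1' = 0.800 + 6.10 = 6.900 kΩ (source resistance + R1).
With X open, the divider is unloaded: V_th = 12.8 × 1.78/8.680 = 2.625 V.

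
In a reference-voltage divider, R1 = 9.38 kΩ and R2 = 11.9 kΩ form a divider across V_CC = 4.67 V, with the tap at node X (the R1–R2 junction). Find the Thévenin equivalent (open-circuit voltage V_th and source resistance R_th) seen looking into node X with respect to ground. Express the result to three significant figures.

With X open, the divider is unloaded: V_th = 4.67 × 11.9/21.28 = 2.612 V.
With V_CC suppressed (replaced by a short), R_th = R1 ‖ R2 = (9.380 × 11.9)/(9.380 + 11.9) = 5.245 kΩ.

V_th ≈ 2.61 V, R_th ≈ 5.25 kΩ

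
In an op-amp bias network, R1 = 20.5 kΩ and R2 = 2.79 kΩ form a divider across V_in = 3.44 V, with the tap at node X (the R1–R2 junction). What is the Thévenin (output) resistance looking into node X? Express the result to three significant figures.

Zeroing V_in shorts the top of R1 to ground, so R_th = R1 ‖ R2 = 2.456 kΩ.

R_th ≈ 2.46 kΩ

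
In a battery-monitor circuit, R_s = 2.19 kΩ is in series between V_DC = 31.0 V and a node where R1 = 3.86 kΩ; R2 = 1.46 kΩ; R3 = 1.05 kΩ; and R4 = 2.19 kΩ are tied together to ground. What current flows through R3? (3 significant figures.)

I ≈ 4.80 mA

Combine the parallel branches: R_p = (1/3.86 + 1/1.46 + 1/1.05 + 1/2.19)⁻¹ = 0.4250 kΩ.
Node voltage V_A = V_DC · R_p/(R_s + R_p) = 31.0 × 0.1625 = 5.038 V.
I(R3) = V_A / R3 = 5.038/1.05 = 4.798 mA.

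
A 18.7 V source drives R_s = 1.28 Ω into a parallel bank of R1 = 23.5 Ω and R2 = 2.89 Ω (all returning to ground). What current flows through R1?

I ≈ 0.531 A

Equivalent of the parallel group: R_p = 2.574 Ω.
Node voltage V_A = V_DC · R_p/(R_s + R_p) = 18.7 × 0.6678 = 12.49 V.
Branch current I = V_A/R1 = 12.49/23.5 = 0.5314 A.
(Equivalently: I_total = 4.853 A, then current-divider fraction G_k/ΣG = 0.1095.)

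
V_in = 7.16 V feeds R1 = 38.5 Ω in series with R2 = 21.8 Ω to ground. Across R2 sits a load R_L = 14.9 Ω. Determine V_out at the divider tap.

R2 ‖ R_L = (21.8 × 14.9)/(21.8 + 14.9) = 8.851 Ω.
Now apply the divider: V_out = 7.16 × 0.1869 = 1.338 V.

V_out ≈ 1.34 V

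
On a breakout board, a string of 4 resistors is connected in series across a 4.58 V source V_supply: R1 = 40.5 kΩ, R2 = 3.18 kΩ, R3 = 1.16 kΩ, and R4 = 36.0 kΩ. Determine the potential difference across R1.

Total series resistance ΣR = 40.5 + 3.18 + 1.16 + 36.0 = 80.84 kΩ.
By the voltage-divider rule, V = 4.58 × 40.50/80.84 = 2.295 V.

V ≈ 2.29 V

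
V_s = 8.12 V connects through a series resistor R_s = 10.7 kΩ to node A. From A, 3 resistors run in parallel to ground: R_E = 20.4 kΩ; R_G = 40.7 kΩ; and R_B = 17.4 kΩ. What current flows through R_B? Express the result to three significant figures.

Parallel bank: R_p = 1/(1/20.4 + 1/40.7 + 1/17.4) = 7.630 kΩ.
Node voltage V_A = V_s · R_p/(R_s + R_p) = 8.12 × 0.4163 = 3.380 V.
Branch current I = V_A/R_B = 3.380/17.4 = 0.1943 mA.

I ≈ 0.194 mA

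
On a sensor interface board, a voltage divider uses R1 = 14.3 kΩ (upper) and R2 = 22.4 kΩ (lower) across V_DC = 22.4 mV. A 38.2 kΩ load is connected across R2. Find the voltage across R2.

The load sits in parallel with R2, giving an effective lower resistance R2' = R2·R_L/(R2+R_L) = 14.12 kΩ.
Then V_out = V_DC · R2'/(R1 + R2') = 22.4 × 14.12/28.42 = 11.13 mV.
(Unloaded it would be 13.7 mV; the load pulls it down.)

V_out ≈ 11.1 mV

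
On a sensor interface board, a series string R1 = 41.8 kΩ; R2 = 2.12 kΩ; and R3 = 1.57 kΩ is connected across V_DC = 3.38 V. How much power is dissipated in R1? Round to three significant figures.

P ≈ 0.231 mW

The common current is I = 3.38/45.49 = 0.07430 mA.
P(R1) = I²·R1 = (0.07430)² × 41.8 = 0.2308 mW.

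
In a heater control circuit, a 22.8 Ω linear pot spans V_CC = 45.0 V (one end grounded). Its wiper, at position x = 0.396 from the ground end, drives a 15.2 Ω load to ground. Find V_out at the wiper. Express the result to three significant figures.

Lower segment x·R_p = 9.029 Ω; upper segment (1−x)·R_p = 13.77 Ω.
Lower segment in parallel with the load: 9.029 ‖ 15.2 = 5.664 Ω.
V_out = 45.0 × 5.664/(13.77 + 5.664) = 13.11 V.
(Unloaded: V_out = x·V_CC = 17.8 V.)

V_out ≈ 13.1 V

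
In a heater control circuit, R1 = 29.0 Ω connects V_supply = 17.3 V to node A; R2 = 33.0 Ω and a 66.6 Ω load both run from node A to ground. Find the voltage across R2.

V_out ≈ 7.48 V

R2 ‖ R_L = (33.0 × 66.6)/(33.0 + 66.6) = 22.07 Ω.
Voltage divider with the loaded lower leg: V_out = 17.3 × 22.07/(29.0 + 22.07) = 17.3 × 0.4321 = 7.476 V.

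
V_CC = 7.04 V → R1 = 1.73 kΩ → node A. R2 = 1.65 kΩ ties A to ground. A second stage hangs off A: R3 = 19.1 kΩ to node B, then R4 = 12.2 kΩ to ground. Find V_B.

Node A sees R2 in parallel with the series input of stage 2, R3 + R4 = 31.30 kΩ.
R2 ‖ (R3+R4) = 1.567 kΩ.
So V_A = 7.04 × 0.4753 = 3.346 V.
Stage 2 is unloaded, so V_B = V_A · R4/(R3+R4) = 3.346 × 12.2/31.30 = 1.304 V.

V_B ≈ 1.30 V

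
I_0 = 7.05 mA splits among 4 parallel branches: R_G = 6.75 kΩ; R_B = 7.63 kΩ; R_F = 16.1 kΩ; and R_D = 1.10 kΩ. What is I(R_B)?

ΣG = 1/6.75 + 1/7.63 + 1/16.1 + 1/1.10 = 1.250.
Current divider: I(R_B) = I_0 · G_k/ΣG = 7.05 × (0.1311/1.250) = 7.05 × 0.1048 = 0.7389 mA.

I ≈ 0.739 mA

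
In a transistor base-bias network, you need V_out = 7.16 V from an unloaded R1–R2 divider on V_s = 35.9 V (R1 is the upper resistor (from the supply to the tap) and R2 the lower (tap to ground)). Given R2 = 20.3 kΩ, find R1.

The divider ratio is R2/(R1+R2) = 7.16/35.9 = 0.1994.
So R1 = R2 · (V_s/V_out − 1) = 20.3 × (35.9/7.16 − 1) = 20.3 × 4.014 = 81.48 kΩ.

R1 ≈ 81.5 kΩ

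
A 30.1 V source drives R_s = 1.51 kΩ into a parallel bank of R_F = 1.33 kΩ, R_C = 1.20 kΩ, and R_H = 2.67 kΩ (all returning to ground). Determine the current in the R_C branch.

Combine the parallel branches: R_p = (1/1.33 + 1/1.20 + 1/2.67)⁻¹ = 0.5103 kΩ.
Node voltage V_A = V_in · R_p/(R_s + R_p) = 30.1 × 0.2526 = 7.603 V.
Branch current I = V_A/R_C = 7.603/1.20 = 6.335 mA.
(Equivalently: I_total = 14.90 mA, then current-divider fraction G_k/ΣG = 0.4252.)

I ≈ 6.34 mA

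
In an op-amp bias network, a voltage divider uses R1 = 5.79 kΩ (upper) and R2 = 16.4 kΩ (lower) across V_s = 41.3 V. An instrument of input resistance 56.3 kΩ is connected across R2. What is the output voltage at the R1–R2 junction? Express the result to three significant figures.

V_out ≈ 28.4 V

The load sits in parallel with R2, giving an effective lower resistance R2' = R2·R_L/(R2+R_L) = 12.70 kΩ.
Then V_out = V_s · R2'/(R1 + R2') = 41.3 × 12.70/18.49 = 28.37 V.
(Unloaded it would be 30.5 V; the load pulls it down.)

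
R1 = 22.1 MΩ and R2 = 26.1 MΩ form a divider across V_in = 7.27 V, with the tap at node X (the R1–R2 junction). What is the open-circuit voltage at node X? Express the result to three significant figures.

With X open, the divider is unloaded: V_th = 7.27 × 26.1/48.20 = 3.937 V.

V_th ≈ 3.94 V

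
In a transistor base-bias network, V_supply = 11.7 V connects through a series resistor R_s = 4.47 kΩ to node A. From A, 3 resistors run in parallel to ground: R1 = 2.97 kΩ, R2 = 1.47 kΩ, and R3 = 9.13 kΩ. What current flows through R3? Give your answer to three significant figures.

I ≈ 0.212 mA

Parallel bank: R_p = 1/(1/2.97 + 1/1.47 + 1/9.13) = 0.8877 kΩ.
V_A = 11.7 × 0.8877/5.358 = 1.939 V.
Branch current I = V_A/R3 = 1.939/9.13 = 0.2123 mA.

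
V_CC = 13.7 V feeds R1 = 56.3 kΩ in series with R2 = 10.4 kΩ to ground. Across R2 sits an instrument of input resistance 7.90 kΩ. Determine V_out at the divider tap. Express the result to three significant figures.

V_out ≈ 1.01 V

R2 ‖ R_L = (10.4 × 7.90)/(10.4 + 7.90) = 4.490 kΩ.
Voltage divider with the loaded lower leg: V_out = 13.7 × 4.490/(56.3 + 4.490) = 13.7 × 0.07386 = 1.012 V.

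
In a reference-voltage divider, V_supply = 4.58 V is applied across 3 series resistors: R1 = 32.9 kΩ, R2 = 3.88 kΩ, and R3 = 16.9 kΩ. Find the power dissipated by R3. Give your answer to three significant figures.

The common current is I = 4.58/53.68 = 0.08532 mA.
P = I²R = 0.007280 × 16.9 = 0.1230 mW.

P ≈ 0.123 mW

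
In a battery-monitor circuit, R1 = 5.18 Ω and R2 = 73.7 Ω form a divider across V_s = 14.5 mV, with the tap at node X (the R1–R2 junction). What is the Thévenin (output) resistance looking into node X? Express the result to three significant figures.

R_th ≈ 4.84 Ω

Zeroing V_s shorts the top of R1 to ground, so R_th = R1 ‖ R2 = 4.840 Ω.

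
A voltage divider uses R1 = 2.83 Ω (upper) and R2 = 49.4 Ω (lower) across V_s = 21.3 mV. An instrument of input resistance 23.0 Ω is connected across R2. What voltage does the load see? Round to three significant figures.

First combine the lower leg with the load: R2 ‖ R_L = 15.69 Ω.
Now apply the divider: V_out = 21.3 × 0.8472 = 18.05 mV.
(Unloaded it would be 20.1 mV; the load pulls it down.)

V_out ≈ 18.0 mV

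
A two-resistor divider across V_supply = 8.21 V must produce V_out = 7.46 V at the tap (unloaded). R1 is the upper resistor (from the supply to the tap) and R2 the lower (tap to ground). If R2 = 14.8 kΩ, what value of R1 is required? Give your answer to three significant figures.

V_out/V_supply = R2/(R1+R2) = 0.9086.
Rearranging, R1 = R2·(1−k)/k = 14.8 × 0.1005 = 1.488 kΩ.

R1 ≈ 1.49 kΩ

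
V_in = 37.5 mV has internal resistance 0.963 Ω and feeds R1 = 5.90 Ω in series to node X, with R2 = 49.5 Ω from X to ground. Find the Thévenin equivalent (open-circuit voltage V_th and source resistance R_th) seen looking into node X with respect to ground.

V_th ≈ 32.9 mV, R_th ≈ 6.03 Ω

R1' = 0.963 + 5.90 = 6.863 Ω (source resistance + R1).
Open-circuit (no load on X): V_th = V_in · R2/(R1' + R2) = 37.5 × 49.5/(6.863 + 49.5) = 32.93 mV.
Zeroing V_in shorts the top of R1' to ground, so R_th = R1' ‖ R2 = 6.027 Ω.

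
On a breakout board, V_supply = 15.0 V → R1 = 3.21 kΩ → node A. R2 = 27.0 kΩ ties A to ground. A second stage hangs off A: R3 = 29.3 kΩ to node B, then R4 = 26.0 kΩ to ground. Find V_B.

V_B ≈ 5.99 V

Node A sees R2 in parallel with the series input of stage 2, R3 + R4 = 55.30 kΩ.
Effective lower resistance at A: R2 ‖ 55.30 = 18.14 kΩ.
First divider: V_A = V_supply · 18.14/(3.21 + 18.14) = 12.74 V.
Stage 2 is unloaded, so V_B = V_A · R4/(R3+R4) = 12.74 × 26.0/55.30 = 5.992 V.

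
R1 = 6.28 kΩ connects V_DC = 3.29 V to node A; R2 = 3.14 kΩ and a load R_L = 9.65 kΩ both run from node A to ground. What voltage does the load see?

V_out ≈ 0.901 V

First combine the lower leg with the load: R2 ‖ R_L = 2.369 kΩ.
Now apply the divider: V_out = 3.29 × 0.2739 = 0.9012 V.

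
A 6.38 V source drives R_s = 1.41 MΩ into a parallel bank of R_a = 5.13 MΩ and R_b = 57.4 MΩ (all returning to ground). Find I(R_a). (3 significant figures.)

Combine the parallel branches: R_p = (1/5.13 + 1/57.4)⁻¹ = 4.709 MΩ.
V_A by voltage divider: V_A = 6.38 × 4.709/(1.41 + 4.709) = 4.910 V.
Branch current I = V_A/R_a = 4.910/5.13 = 0.9571 µA.

I ≈ 0.957 µA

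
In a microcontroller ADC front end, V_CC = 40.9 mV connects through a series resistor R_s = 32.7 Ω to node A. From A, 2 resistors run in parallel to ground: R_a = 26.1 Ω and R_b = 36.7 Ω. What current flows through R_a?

Equivalent of the parallel group: R_p = 15.25 Ω.
Node voltage V_A = V_CC · R_p/(R_s + R_p) = 40.9 × 0.3181 = 13.01 mV.
Branch current I = V_A/R_a = 13.01/26.1 = 0.4984 mA.

I ≈ 0.498 mA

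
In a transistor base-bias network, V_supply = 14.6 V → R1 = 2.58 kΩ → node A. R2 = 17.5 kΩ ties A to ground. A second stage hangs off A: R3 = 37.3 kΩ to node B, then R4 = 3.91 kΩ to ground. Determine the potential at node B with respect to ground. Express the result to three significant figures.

V_B ≈ 1.14 V

The second stage (R3 + R4 = 41.21 kΩ) loads node A in parallel with R2.
R2 ‖ (R3+R4) = 12.28 kΩ.
So V_A = 14.6 × 0.8264 = 12.07 V.
Then the unloaded second divider: V_B = V_A × R4/(R3+R4) = 12.07 × 0.09488 = 1.145 V.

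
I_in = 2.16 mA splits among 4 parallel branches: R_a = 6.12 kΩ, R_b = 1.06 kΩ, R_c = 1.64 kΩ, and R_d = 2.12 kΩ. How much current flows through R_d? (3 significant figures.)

I ≈ 0.466 mA

Conductances: ΣG = 1/6.12 + 1/1.06 + 1/1.64 + 1/2.12 = 2.188 (1/kΩ).
By the current-divider rule, I = I_in · G_k/ΣG = 2.16 × 0.2156 = 0.4656 mA.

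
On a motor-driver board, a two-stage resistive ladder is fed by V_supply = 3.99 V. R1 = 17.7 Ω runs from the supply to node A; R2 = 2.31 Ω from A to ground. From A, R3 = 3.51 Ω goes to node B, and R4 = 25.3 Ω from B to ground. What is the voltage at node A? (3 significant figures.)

The second stage (R3 + R4 = 28.81 Ω) loads node A in parallel with R2.
R2 ‖ (R3+R4) = 2.139 Ω.
V_A = 3.99 × 2.139/(17.7 + 2.139) = 0.4301 V.

V_A ≈ 0.430 V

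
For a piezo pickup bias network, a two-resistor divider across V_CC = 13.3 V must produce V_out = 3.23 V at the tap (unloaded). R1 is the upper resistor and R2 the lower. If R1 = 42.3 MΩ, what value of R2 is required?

Required fraction k = V_out/V_CC = 0.2429.
So R2 = R1 · V_out/(V_CC − V_out) = 42.3 × 3.23/(13.3 − 3.23) = 42.3 × 0.3208 = 13.57 MΩ.

R2 ≈ 13.6 MΩ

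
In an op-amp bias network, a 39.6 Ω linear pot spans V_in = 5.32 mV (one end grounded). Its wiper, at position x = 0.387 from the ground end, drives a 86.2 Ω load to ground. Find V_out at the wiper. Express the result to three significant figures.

Lower segment x·R_p = 15.33 Ω; upper segment (1−x)·R_p = 24.27 Ω.
Lower segment in parallel with the load: 15.33 ‖ 86.2 = 13.01 Ω.
V_out = 5.32 × 13.01/(24.27 + 13.01) = 1.857 mV.
(Unloaded: V_out = x·V_in = 2.06 mV.)

V_out ≈ 1.86 mV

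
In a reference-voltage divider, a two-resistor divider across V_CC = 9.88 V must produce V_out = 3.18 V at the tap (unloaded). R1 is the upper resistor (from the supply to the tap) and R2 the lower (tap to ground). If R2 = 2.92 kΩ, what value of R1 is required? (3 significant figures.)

V_out/V_CC = R2/(R1+R2) = 0.3219.
Rearranging, R1 = R2·(1−k)/k = 2.92 × 2.107 = 6.152 kΩ.

R1 ≈ 6.15 kΩ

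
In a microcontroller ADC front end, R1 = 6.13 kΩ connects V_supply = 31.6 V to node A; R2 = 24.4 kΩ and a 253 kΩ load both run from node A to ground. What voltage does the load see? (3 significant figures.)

V_out ≈ 24.8 V

The load sits in parallel with R2, giving an effective lower resistance R2' = R2·R_L/(R2+R_L) = 22.25 kΩ.
Now apply the divider: V_out = 31.6 × 0.7840 = 24.78 V.
(Unloaded it would be 25.3 V; the load pulls it down.)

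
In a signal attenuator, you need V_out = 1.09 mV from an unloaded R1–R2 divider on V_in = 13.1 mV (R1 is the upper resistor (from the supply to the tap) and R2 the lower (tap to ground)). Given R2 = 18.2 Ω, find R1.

Required fraction k = V_out/V_in = 0.08321.
R1 = R2·(1/k − 1) = 18.2 × 11.02 = 200.5 Ω.

R1 ≈ 201 Ω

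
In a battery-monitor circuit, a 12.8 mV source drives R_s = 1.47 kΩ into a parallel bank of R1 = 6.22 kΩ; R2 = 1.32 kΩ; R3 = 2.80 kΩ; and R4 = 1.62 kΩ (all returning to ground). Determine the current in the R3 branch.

Equivalent of the parallel group: R_p = 0.5283 kΩ.
Node voltage V_A = V_DC · R_p/(R_s + R_p) = 12.8 × 0.2644 = 3.384 mV.
Branch current I = V_A/R3 = 3.384/2.80 = 1.209 µA.

I ≈ 1.21 µA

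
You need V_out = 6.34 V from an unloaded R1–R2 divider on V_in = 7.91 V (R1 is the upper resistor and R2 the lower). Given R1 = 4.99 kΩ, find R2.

R2 ≈ 20.2 kΩ

V_out/V_in = R2/(R1+R2) = 0.8015.
R2 = R1 · 0.8015/(1 − 0.8015) = 20.15 kΩ.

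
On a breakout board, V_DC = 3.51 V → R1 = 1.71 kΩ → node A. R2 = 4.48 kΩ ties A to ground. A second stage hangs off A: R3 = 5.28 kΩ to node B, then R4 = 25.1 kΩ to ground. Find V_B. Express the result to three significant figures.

V_B ≈ 2.02 V

The second stage (R3 + R4 = 30.38 kΩ) loads node A in parallel with R2.
Effective lower resistance at A: R2 ‖ 30.38 = 3.904 kΩ.
V_A = 3.51 × 3.904/(1.71 + 3.904) = 2.441 V.
Stage 2 is unloaded, so V_B = V_A · R4/(R3+R4) = 2.441 × 25.1/30.38 = 2.017 V.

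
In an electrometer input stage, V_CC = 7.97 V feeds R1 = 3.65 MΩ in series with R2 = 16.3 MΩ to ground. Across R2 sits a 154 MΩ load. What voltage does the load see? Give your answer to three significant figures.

R2 ‖ R_L = (16.3 × 154)/(16.3 + 154) = 14.74 MΩ.
Voltage divider with the loaded lower leg: V_out = 7.97 × 14.74/(3.65 + 14.74) = 7.97 × 0.8015 = 6.388 V.

V_out ≈ 6.39 V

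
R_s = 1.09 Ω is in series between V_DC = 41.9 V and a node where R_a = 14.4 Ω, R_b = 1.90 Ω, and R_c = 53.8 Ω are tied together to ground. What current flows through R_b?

I ≈ 13.2 A

Equivalent of the parallel group: R_p = 1.628 Ω.
Node voltage V_A = V_DC · R_p/(R_s + R_p) = 41.9 × 0.5989 = 25.10 V.
Branch current I = V_A/R_b = 25.10/1.90 = 13.21 A.
(Equivalently: I_total = 15.42 A, then current-divider fraction G_k/ΣG = 0.8567.)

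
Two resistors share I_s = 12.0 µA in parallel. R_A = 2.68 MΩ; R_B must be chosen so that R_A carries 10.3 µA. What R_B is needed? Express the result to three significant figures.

R_B ≈ 16.2 MΩ

The fraction through R_A equals R_B/(R_A+R_B).
With f = 0.8583, R_B = R_A · f/(1−f) = 2.68 × 6.059 = 16.24 MΩ.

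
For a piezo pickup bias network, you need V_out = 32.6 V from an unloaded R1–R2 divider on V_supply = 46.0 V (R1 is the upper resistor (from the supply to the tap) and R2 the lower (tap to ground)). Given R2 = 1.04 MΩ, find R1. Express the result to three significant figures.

Required fraction k = V_out/V_supply = 0.7087.
R1 = R2·(1/k − 1) = 1.04 × 0.4110 = 0.4275 MΩ.

R1 ≈ 0.427 MΩ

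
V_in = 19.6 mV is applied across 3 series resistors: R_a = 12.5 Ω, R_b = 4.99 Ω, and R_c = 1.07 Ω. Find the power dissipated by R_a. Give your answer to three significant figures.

P ≈ 13.9 µW

The common current is I = 19.6/18.56 = 1.056 mA.
P(R_a) = I²·R_a = (1.056)² × 12.5 = 13.94 µW.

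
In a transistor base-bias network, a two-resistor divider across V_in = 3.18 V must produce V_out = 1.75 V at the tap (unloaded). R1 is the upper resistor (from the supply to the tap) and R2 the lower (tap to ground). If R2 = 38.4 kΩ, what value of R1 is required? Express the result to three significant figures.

The divider ratio is R2/(R1+R2) = 1.75/3.18 = 0.5503.
So R1 = R2 · (V_in/V_out − 1) = 38.4 × (3.18/1.75 − 1) = 38.4 × 0.8171 = 31.38 kΩ.

R1 ≈ 31.4 kΩ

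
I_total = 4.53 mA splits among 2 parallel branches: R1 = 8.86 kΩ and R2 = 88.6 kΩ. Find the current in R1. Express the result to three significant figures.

With just two branches, the current splits inversely with resistance.
I(R1) = 4.53 × 88.6/(8.86 + 88.6) = 4.53 × 0.9091 = 4.118 mA.

I ≈ 4.12 mA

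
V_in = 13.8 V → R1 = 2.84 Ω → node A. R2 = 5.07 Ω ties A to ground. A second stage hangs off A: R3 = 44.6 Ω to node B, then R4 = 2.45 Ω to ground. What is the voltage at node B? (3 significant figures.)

V_B ≈ 0.443 V

Node A sees R2 in parallel with the series input of stage 2, R3 + R4 = 47.05 Ω.
R2 ‖ (R3+R4) = 4.577 Ω.
So V_A = 13.8 × 0.6171 = 8.516 V.
V_B = V_A × 0.05207 = 0.4434 V.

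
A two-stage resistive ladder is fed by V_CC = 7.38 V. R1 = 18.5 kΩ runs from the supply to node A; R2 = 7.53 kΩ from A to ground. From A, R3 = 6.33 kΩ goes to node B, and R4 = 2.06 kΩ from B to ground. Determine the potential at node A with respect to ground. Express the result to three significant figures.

Looking into the second stage from A: R3 + R4 = 8.390 kΩ appears in parallel with R2.
R2 ‖ (R3+R4) = 3.968 kΩ.
So V_A = 7.38 × 0.1766 = 1.303 V.

V_A ≈ 1.30 V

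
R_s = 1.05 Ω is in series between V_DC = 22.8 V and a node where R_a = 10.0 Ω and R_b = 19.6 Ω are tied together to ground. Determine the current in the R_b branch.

I ≈ 1.00 A

Equivalent of the parallel group: R_p = 6.622 Ω.
Node voltage V_A = V_DC · R_p/(R_s + R_p) = 22.8 × 0.8631 = 19.68 V.
I(R_b) = V_A / R_b = 19.68/19.6 = 1.004 A.
(Check via current divider: I_total = 2.972 A; share G_k/ΣG = 0.3378 → same result.)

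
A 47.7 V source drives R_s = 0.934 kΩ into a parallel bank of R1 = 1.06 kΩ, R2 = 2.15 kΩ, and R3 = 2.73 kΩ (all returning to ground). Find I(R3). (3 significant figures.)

I ≈ 6.57 mA

Parallel bank: R_p = 1/(1/1.06 + 1/2.15 + 1/2.73) = 0.5634 kΩ.
V_A = 47.7 × 0.5634/1.497 = 17.95 V.
I(R3) = V_A / R3 = 17.95/2.73 = 6.574 mA.
(Check via current divider: I_total = 31.85 mA; share G_k/ΣG = 0.2064 → same result.)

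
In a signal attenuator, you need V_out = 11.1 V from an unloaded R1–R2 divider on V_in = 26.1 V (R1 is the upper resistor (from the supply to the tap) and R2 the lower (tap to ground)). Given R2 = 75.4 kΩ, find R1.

The divider ratio is R2/(R1+R2) = 11.1/26.1 = 0.4253.
So R1 = R2 · (V_in/V_out − 1) = 75.4 × (26.1/11.1 − 1) = 75.4 × 1.351 = 101.9 kΩ.

R1 ≈ 102 kΩ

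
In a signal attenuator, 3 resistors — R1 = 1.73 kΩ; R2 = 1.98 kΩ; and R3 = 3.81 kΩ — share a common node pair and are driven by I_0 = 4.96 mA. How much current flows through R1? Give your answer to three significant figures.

I ≈ 2.13 mA

Total conductance ΣG = 1/1.73 + 1/1.98 + 1/3.81 = 1.346 (units of 1/kΩ).
R1 takes the fraction G_k/ΣG = 0.5780/1.346 = 0.4296, so I = 4.96 × 0.4296 = 2.131 mA.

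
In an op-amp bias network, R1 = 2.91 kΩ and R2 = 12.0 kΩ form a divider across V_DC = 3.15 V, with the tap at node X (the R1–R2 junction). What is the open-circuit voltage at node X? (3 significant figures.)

With X open, the divider is unloaded: V_th = 3.15 × 12.0/14.91 = 2.535 V.

V_th ≈ 2.54 V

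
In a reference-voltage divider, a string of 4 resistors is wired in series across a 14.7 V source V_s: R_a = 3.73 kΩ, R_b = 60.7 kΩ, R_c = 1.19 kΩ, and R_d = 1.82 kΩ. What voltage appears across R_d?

V ≈ 0.397 V

Total series resistance ΣR = 3.73 + 60.7 + 1.19 + 1.82 = 67.44 kΩ.
By the voltage-divider rule, V = 14.7 × 1.820/67.44 = 0.3967 V.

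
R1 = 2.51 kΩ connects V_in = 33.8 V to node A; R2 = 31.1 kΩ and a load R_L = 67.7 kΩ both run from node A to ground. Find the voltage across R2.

V_out ≈ 30.2 V

R2 ‖ R_L = (31.1 × 67.7)/(31.1 + 67.7) = 21.31 kΩ.
Then V_out = V_in · R2'/(R1 + R2') = 33.8 × 21.31/23.82 = 30.24 V.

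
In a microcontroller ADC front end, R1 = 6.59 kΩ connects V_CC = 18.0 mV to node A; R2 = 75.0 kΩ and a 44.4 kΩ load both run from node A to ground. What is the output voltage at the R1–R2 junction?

V_out ≈ 14.6 mV

R2 ‖ R_L = (75.0 × 44.4)/(75.0 + 44.4) = 27.89 kΩ.
Then V_out = V_CC · R2'/(R1 + R2') = 18.0 × 27.89/34.48 = 14.56 mV.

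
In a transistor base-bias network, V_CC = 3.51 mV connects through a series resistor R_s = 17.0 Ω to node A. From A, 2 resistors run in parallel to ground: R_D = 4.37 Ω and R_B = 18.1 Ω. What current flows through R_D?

I ≈ 0.138 mA

Combine the parallel branches: R_p = (1/4.37 + 1/18.1)⁻¹ = 3.520 Ω.
V_A = 3.51 × 3.520/20.52 = 0.6021 mV.
I(R_D) = V_A / R_D = 0.6021/4.37 = 0.1378 mA.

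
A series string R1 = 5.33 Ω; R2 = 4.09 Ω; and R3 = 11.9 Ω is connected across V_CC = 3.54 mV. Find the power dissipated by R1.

The common current is I = 3.54/21.32 = 0.1660 mA.
V(R1) = I·R = 0.8850 mV; P = V·I = 0.8850 × 0.1660 = 0.1469 µW.

P ≈ 0.147 µW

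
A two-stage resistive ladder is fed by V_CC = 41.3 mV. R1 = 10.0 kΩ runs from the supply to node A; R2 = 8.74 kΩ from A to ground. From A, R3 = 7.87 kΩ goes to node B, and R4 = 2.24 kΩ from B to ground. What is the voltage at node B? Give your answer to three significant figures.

V_B ≈ 2.92 mV

Node A sees R2 in parallel with the series input of stage 2, R3 + R4 = 10.11 kΩ.
R2 ‖ (R3+R4) = 4.688 kΩ.
So V_A = 41.3 × 0.3192 = 13.18 mV.
V_B = V_A × 0.2216 = 2.920 mV.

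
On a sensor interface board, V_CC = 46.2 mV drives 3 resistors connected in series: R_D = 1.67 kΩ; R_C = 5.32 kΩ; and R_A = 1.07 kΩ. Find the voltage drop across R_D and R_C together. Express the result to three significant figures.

V ≈ 40.1 mV

ΣR = 1.67 + 5.32 + 1.07 = 8.060 kΩ.
R_{R_D..R_C} = 1.67 + 5.32 = 6.990 kΩ.
By the voltage-divider rule, V = 46.2 × 6.990/8.060 = 40.07 mV.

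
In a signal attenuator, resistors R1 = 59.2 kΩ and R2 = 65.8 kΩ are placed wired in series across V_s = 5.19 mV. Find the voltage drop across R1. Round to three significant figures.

ΣR = 59.2 + 65.8 = 125.0 kΩ.
Voltage divider: V = V_s · (59.20 / 125.0) = 5.19 × 0.4736 = 2.458 mV.

V ≈ 2.46 mV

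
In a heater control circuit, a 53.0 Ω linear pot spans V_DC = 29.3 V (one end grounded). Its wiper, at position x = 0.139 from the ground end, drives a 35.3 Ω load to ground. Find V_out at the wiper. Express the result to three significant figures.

Split the track: R_lower = x·R_p = 7.367 Ω, R_upper = (1−x)·R_p = 45.63 Ω.
Lower segment in parallel with the load: 7.367 ‖ 35.3 = 6.095 Ω.
V_out = 29.3 × 6.095/(45.63 + 6.095) = 3.452 V.

V_out ≈ 3.45 V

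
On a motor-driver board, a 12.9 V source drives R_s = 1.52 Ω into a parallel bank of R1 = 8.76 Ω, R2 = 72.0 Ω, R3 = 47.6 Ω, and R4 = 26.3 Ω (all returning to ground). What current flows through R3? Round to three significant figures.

I ≈ 0.211 A

Parallel bank: R_p = 1/(1/8.76 + 1/72.0 + 1/47.6 + 1/26.3) = 5.345 Ω.
Node voltage V_A = V_supply · R_p/(R_s + R_p) = 12.9 × 0.7786 = 10.04 V.
Branch current I = V_A/R3 = 10.04/47.6 = 0.2110 A.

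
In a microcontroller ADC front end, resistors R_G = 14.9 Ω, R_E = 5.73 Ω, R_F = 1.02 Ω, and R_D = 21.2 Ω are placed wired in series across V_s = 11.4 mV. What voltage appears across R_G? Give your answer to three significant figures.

ΣR = 14.9 + 5.73 + 1.02 + 21.2 = 42.85 Ω.
By the voltage-divider rule, V = 11.4 × 14.90/42.85 = 3.964 mV.

V ≈ 3.96 mV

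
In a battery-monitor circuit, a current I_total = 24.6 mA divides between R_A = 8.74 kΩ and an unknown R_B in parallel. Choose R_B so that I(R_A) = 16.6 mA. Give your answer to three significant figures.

R_B ≈ 18.1 kΩ

In a two-way split, I_A/I_total = R_B/(R_A + R_B).
16.6/24.6 = R_B/(R_A + R_B) → R_B = R_A · (0.6748)/(1 − 0.6748) = 8.74 × 2.075 = 18.14 kΩ.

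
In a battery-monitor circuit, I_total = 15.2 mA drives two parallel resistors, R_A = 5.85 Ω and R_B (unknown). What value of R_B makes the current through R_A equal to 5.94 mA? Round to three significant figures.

R_B ≈ 3.75 Ω

The fraction through R_A equals R_B/(R_A+R_B).
With f = 0.3908, R_B = R_A · f/(1−f) = 5.85 × 0.6415 = 3.753 Ω.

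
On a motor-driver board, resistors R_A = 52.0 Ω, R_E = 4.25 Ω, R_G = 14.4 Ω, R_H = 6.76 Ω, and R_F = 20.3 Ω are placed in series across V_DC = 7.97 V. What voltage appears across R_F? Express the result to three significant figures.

Total series resistance ΣR = 52.0 + 4.25 + 14.4 + 6.76 + 20.3 = 97.71 Ω.
By the voltage-divider rule, V = 7.97 × 20.30/97.71 = 1.656 V.

V ≈ 1.66 V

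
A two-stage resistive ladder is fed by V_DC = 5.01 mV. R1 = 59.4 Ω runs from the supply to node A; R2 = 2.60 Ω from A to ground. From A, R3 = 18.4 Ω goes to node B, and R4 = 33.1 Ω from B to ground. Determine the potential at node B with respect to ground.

The second stage (R3 + R4 = 51.50 Ω) loads node A in parallel with R2.
Effective lower resistance at A: R2 ‖ 51.50 = 2.475 Ω.
V_A = 5.01 × 2.475/(59.4 + 2.475) = 0.2004 mV.
Then the unloaded second divider: V_B = V_A × R4/(R3+R4) = 0.2004 × 0.6427 = 0.1288 mV.

V_B ≈ 0.129 mV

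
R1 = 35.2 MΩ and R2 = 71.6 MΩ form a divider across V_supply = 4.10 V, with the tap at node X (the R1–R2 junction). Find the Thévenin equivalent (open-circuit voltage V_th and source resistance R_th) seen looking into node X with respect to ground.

With X open, the divider is unloaded: V_th = 4.10 × 71.6/106.8 = 2.749 V.
Zeroing V_supply shorts the top of R1 to ground, so R_th = R1 ‖ R2 = 23.60 MΩ.

V_th ≈ 2.75 V, R_th ≈ 23.6 MΩ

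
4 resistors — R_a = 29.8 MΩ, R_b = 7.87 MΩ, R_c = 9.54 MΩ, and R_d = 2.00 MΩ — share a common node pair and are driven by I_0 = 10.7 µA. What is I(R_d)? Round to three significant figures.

Conductances: ΣG = 1/29.8 + 1/7.87 + 1/9.54 + 1/2.00 = 0.7654 (1/MΩ).
Current divider: I(R_d) = I_0 · G_k/ΣG = 10.7 × (0.5000/0.7654) = 10.7 × 0.6532 = 6.989 µA.

I ≈ 6.99 µA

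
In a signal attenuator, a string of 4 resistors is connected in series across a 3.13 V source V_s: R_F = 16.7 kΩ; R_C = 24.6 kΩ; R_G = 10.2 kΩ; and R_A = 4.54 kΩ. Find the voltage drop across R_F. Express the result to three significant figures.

Total series resistance ΣR = 16.7 + 24.6 + 10.2 + 4.54 = 56.04 kΩ.
By the voltage-divider rule, V = 3.13 × 16.70/56.04 = 0.9327 V.

V ≈ 0.933 V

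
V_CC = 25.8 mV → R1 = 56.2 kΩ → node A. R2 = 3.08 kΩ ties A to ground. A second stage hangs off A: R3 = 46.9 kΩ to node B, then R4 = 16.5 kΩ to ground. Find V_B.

V_B ≈ 0.334 mV

Looking into the second stage from A: R3 + R4 = 63.40 kΩ appears in parallel with R2.
R2 ‖ (R3+R4) = 2.937 kΩ.
So V_A = 25.8 × 0.04967 = 1.281 mV.
Then the unloaded second divider: V_B = V_A × R4/(R3+R4) = 1.281 × 0.2603 = 0.3335 mV.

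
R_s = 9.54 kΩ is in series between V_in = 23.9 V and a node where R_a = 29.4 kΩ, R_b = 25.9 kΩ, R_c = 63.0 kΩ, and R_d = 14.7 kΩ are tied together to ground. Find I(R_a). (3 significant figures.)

I ≈ 0.326 mA

Parallel bank: R_p = 1/(1/29.4 + 1/25.9 + 1/63.0 + 1/14.7) = 6.389 kΩ.
V_A = 23.9 × 6.389/15.93 = 9.586 V.
Branch current I = V_A/R_a = 9.586/29.4 = 0.3261 mA.
(Equivalently: I_total = 1.500 mA, then current-divider fraction G_k/ΣG = 0.2173.)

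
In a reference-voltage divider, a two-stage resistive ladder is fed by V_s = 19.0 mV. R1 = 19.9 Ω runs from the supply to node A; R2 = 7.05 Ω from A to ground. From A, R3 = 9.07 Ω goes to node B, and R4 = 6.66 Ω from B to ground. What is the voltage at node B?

Looking into the second stage from A: R3 + R4 = 15.73 Ω appears in parallel with R2.
Effective lower resistance at A: R2 ‖ 15.73 = 4.868 Ω.
V_A = 19.0 × 4.868/(19.9 + 4.868) = 3.734 mV.
Stage 2 is unloaded, so V_B = V_A · R4/(R3+R4) = 3.734 × 6.66/15.73 = 1.581 mV.

V_B ≈ 1.58 mV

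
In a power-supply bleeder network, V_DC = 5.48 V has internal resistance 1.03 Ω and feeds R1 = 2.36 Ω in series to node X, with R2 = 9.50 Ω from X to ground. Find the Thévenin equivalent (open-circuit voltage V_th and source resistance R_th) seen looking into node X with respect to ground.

R1' = 1.03 + 2.36 = 3.390 Ω (source resistance + R1).
V_th is the unloaded tap voltage: V_DC · R2/(R1'+R2) = 5.48 × 0.7370 = 4.039 V.
Zeroing V_DC shorts the top of R1' to ground, so R_th = R1' ‖ R2 = 2.498 Ω.

V_th ≈ 4.04 V, R_th ≈ 2.50 Ω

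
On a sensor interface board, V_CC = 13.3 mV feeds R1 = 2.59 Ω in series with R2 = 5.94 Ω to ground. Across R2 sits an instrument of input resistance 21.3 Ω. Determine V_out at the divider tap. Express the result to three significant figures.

R2 ‖ R_L = (5.94 × 21.3)/(5.94 + 21.3) = 4.645 Ω.
Then V_out = V_CC · R2'/(R1 + R2') = 13.3 × 4.645/7.235 = 8.539 mV.

V_out ≈ 8.54 mV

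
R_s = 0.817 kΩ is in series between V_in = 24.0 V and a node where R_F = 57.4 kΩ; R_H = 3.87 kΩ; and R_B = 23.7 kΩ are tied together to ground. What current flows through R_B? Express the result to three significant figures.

I ≈ 0.804 mA

Combine the parallel branches: R_p = (1/57.4 + 1/3.87 + 1/23.7)⁻¹ = 3.145 kΩ.
V_A = 24.0 × 3.145/3.962 = 19.05 V.
I(R_B) = V_A / R_B = 19.05/23.7 = 0.8038 mA.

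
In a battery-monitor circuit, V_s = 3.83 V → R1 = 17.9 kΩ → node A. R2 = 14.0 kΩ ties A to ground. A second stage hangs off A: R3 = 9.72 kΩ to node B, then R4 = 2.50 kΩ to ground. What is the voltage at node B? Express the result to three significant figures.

Node A sees R2 in parallel with the series input of stage 2, R3 + R4 = 12.22 kΩ.
R2 ‖ (R3+R4) = 6.525 kΩ.
So V_A = 3.83 × 0.2671 = 1.023 V.
Then the unloaded second divider: V_B = V_A × R4/(R3+R4) = 1.023 × 0.2046 = 0.2093 V.

V_B ≈ 0.209 V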